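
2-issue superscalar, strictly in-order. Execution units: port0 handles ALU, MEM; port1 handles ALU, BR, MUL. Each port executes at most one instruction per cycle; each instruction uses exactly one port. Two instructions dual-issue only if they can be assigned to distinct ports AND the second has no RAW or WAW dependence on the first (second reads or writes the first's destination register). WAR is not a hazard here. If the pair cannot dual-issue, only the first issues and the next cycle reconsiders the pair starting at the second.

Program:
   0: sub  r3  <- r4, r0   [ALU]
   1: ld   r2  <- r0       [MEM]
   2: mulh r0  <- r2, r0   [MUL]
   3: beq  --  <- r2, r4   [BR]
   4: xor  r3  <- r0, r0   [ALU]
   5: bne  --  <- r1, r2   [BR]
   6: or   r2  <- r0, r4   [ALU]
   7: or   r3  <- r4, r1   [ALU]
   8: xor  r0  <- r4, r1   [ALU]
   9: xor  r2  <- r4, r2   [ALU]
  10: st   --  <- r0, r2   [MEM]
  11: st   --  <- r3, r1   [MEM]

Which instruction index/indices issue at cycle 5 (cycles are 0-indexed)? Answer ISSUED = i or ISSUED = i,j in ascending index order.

[0] i0+i1  sub.ALU+ld.MEM  -- 2-wide
[1] i2  mulh.MUL  -- no-port MUL/BR
[2] i3+i4  beq.BR+xor.ALU  -- 2-wide
[3] i5+i6  bne.BR+or.ALU  -- 2-wide
[4] i7+i8  or.ALU+xor.ALU  -- 2-wide
[5] i9  xor.ALU  -- RAW r2
[6] i10  st.MEM  -- no-port MEM/MEM
[7] i11  st.MEM  -- tail

ISSUED = 9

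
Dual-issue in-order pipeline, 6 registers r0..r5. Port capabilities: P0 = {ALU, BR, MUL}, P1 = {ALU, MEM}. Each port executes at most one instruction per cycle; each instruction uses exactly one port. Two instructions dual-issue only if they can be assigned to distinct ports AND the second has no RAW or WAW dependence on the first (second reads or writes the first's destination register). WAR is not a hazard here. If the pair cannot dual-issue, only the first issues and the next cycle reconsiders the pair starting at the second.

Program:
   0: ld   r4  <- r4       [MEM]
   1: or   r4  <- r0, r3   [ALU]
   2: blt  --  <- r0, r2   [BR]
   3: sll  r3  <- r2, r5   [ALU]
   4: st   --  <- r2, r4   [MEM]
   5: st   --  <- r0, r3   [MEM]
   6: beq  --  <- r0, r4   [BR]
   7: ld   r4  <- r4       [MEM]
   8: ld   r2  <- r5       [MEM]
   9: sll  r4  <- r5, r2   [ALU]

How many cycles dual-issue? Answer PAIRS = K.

c0: i0 ld  WAW r4
c1: i1+i2 or;blt  dual
c2: i3+i4 sll;st  dual
c3: i5+i6 st;beq  dual
c4: i7 ld  no-port MEM/MEM
c5: i8 ld  RAW r2
c6: i9 sll  tail

PAIRS = 3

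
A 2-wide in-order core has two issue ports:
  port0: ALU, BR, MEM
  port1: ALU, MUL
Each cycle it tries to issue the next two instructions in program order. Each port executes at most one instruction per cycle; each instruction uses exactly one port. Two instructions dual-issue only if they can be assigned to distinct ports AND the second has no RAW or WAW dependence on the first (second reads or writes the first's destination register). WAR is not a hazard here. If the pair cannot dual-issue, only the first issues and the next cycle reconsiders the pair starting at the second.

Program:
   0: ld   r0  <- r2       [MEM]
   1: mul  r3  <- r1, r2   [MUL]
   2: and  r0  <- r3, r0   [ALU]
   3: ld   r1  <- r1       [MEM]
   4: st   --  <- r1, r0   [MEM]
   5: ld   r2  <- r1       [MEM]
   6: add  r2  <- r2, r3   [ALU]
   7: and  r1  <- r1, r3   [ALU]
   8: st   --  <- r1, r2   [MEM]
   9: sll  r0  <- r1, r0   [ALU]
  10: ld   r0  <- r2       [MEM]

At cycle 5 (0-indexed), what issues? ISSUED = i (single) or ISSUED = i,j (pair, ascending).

[0] i0&i1  ld;mul  -- dual
[1] i2&i3  and;ld  -- dual
[2] i4  st  -- no-port MEM/MEM
[3] i5  ld  -- RAW+WAW r2
[4] i6&i7  add;and  -- dual
[5] i8&i9  st;sll  -- dual
[6] i10  ld  -- tail

ISSUED = 8,9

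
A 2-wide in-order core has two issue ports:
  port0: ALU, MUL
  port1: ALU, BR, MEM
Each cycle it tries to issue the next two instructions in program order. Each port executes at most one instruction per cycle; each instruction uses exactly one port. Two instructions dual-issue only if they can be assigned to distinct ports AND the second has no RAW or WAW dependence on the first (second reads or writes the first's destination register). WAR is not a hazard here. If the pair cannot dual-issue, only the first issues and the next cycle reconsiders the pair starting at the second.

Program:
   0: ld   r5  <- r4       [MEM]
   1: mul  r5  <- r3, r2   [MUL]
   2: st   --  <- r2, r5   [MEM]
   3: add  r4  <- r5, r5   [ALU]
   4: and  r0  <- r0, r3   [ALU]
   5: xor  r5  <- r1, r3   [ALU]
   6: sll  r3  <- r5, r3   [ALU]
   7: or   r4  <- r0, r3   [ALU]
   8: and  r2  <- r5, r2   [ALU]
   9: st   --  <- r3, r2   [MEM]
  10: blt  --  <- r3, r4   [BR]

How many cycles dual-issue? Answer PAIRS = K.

PAIRS = 3

t=0 i0:ld ; WAW r5
t=1 i1:mul ; RAW r5
t=2 i2,i3:st add ; 2-wide
t=3 i4,i5:and xor ; 2-wide
t=4 i6:sll ; RAW r3
t=5 i7,i8:or and ; 2-wide
t=6 i9:st ; no-port MEM/BR
t=7 i10:blt ; tail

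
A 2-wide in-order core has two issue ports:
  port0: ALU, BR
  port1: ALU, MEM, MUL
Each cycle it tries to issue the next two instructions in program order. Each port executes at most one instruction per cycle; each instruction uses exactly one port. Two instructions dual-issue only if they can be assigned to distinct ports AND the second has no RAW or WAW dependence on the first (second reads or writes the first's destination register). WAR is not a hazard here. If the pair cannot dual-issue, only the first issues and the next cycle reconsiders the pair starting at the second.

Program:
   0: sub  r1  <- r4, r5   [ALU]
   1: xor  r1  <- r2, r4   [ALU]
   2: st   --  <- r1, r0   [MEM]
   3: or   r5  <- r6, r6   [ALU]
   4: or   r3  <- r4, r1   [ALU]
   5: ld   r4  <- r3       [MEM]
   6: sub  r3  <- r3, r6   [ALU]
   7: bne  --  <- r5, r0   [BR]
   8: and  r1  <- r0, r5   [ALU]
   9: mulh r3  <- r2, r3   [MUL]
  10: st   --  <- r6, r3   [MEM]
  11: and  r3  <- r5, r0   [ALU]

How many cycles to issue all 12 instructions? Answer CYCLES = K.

CYCLES = 8

t=0 i0:sub.ALU ; WAW r1
t=1 i1:xor.ALU ; RAW r1
t=2 i2/i3:st.MEM;or.ALU ; 2-wide
t=3 i4:or.ALU ; RAW r3
t=4 i5/i6:ld.MEM;sub.ALU ; 2-wide
t=5 i7/i8:bne.BR;and.ALU ; 2-wide
t=6 i9:mulh.MUL ; no-port MUL/MEM
t=7 i10/i11:st.MEM;and.ALU ; 2-wide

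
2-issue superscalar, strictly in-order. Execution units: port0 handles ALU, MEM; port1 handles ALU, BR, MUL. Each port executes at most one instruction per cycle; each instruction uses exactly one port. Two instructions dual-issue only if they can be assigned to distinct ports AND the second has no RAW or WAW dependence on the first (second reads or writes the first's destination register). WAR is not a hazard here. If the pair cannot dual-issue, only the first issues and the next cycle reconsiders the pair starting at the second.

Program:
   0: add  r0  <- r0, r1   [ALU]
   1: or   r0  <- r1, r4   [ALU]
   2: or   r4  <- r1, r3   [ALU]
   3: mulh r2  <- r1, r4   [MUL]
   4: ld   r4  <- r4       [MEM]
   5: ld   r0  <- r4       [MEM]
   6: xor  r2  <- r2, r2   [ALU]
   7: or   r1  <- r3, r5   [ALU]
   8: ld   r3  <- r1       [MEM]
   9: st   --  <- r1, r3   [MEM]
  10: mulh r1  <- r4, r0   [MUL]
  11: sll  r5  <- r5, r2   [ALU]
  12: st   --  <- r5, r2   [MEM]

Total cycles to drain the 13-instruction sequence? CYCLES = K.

CYCLES = 9

#0 head=0: add i0 WAW r0
#1 head=1: or/or i1/i2 dual
#2 head=3: mulh/ld i3/i4 dual
#3 head=5: ld/xor i5/i6 dual
#4 head=7: or i7 RAW r1
#5 head=8: ld i8 no-port MEM/MEM
#6 head=9: st/mulh i9/i10 dual
#7 head=11: sll i11 RAW r5
#8 head=12: st i12 tail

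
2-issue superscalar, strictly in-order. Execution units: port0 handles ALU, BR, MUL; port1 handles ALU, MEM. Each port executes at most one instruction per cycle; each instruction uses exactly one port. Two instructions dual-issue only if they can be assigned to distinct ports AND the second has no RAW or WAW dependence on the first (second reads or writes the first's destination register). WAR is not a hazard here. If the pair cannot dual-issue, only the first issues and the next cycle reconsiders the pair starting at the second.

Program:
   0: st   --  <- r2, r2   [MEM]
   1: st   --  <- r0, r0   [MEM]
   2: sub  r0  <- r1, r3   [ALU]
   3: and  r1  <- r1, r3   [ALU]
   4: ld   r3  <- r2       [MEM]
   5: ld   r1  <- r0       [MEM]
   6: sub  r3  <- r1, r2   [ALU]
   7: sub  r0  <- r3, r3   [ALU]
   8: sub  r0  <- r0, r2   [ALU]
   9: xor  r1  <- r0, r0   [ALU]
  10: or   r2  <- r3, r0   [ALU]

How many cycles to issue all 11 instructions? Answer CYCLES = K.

  cy0 -> i0 (st) no-port MEM/MEM
  cy1 -> i1,i2 (st sub) pair
  cy2 -> i3,i4 (and ld) pair
  cy3 -> i5 (ld) RAW r1
  cy4 -> i6 (sub) RAW r3
  cy5 -> i7 (sub) RAW+WAW r0
  cy6 -> i8 (sub) RAW r0
  cy7 -> i9,i10 (xor or) pair

CYCLES = 8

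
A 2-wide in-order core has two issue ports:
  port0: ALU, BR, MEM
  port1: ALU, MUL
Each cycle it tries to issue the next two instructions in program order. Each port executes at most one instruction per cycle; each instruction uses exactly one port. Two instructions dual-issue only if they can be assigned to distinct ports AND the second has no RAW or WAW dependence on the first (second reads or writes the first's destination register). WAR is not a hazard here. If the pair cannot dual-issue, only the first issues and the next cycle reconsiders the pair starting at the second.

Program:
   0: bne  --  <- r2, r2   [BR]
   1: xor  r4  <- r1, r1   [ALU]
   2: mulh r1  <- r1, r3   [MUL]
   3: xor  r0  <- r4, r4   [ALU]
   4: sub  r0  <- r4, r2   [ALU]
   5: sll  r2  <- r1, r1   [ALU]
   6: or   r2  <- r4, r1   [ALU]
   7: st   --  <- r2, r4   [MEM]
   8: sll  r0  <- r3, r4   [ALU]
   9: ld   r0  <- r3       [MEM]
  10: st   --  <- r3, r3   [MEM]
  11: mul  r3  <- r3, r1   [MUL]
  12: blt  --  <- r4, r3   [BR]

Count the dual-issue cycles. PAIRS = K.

PAIRS = 5

t=0 i0,i1:bne;xor ; 2-wide
t=1 i2,i3:mulh;xor ; 2-wide
t=2 i4,i5:sub;sll ; 2-wide
t=3 i6:or ; RAW r2
t=4 i7,i8:st;sll ; 2-wide
t=5 i9:ld ; no-port MEM/MEM
t=6 i10,i11:st;mul ; 2-wide
t=7 i12:blt ; tail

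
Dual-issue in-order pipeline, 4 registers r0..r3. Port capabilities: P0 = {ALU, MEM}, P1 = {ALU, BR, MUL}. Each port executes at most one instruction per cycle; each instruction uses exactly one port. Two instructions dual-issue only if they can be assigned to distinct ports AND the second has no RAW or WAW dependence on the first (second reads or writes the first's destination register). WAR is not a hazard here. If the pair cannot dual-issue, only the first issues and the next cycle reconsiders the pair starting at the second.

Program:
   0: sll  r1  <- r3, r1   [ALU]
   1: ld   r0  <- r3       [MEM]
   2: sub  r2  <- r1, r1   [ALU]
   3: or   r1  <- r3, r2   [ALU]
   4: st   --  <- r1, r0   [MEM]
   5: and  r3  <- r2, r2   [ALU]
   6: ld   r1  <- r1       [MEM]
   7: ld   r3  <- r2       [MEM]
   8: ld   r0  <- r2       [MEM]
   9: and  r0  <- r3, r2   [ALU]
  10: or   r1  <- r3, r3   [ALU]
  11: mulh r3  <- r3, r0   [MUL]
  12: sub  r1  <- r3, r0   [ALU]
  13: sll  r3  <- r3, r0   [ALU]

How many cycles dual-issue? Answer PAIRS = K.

[0] i0,i1  sll.ALU+ld.MEM  -- pair
[1] i2  sub.ALU  -- RAW r2
[2] i3  or.ALU  -- RAW r1
[3] i4,i5  st.MEM+and.ALU  -- pair
[4] i6  ld.MEM  -- no-port MEM/MEM
[5] i7  ld.MEM  -- no-port MEM/MEM
[6] i8  ld.MEM  -- WAW r0
[7] i9,i10  and.ALU+or.ALU  -- pair
[8] i11  mulh.MUL  -- RAW r3
[9] i12,i13  sub.ALU+sll.ALU  -- pair

PAIRS = 4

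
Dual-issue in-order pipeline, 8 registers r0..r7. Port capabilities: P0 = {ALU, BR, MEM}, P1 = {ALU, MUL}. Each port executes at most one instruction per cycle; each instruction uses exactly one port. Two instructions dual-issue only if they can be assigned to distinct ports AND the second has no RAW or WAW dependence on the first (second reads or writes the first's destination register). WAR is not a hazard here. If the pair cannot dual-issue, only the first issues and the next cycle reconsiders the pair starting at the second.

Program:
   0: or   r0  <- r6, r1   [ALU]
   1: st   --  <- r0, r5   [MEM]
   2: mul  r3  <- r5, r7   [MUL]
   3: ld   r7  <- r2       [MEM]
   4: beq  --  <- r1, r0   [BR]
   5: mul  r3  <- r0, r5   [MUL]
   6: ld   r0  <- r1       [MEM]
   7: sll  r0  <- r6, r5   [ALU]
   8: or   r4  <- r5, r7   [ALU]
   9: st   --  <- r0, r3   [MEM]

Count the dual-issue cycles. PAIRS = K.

PAIRS = 3

c0: i0 or.ALU  RAW r0
c1: i1&i2 st.MEM/mul.MUL  dual
c2: i3 ld.MEM  no-port MEM/BR
c3: i4&i5 beq.BR/mul.MUL  dual
c4: i6 ld.MEM  WAW r0
c5: i7&i8 sll.ALU/or.ALU  dual
c6: i9 st.MEM  tail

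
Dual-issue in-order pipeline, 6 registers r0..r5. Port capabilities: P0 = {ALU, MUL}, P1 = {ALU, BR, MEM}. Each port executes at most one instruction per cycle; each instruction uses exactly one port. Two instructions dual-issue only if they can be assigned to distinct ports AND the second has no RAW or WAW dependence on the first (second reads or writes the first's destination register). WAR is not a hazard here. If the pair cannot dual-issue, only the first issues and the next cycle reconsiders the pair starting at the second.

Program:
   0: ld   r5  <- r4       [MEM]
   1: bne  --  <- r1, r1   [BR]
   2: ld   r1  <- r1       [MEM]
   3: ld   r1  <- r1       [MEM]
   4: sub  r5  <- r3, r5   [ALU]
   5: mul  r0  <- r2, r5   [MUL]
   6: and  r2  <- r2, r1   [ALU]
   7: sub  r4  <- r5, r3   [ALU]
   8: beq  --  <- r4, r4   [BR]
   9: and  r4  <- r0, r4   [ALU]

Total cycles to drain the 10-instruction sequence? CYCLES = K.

0. ld.MEM @i0  | no-port MEM/BR
1. bne.BR @i1  | no-port BR/MEM
2. ld.MEM @i2  | no-port MEM/MEM
3. ld.MEM+sub.ALU @i3&i4  | 2-wide
4. mul.MUL+and.ALU @i5&i6  | 2-wide
5. sub.ALU @i7  | RAW r4
6. beq.BR+and.ALU @i8&i9  | 2-wide

CYCLES = 7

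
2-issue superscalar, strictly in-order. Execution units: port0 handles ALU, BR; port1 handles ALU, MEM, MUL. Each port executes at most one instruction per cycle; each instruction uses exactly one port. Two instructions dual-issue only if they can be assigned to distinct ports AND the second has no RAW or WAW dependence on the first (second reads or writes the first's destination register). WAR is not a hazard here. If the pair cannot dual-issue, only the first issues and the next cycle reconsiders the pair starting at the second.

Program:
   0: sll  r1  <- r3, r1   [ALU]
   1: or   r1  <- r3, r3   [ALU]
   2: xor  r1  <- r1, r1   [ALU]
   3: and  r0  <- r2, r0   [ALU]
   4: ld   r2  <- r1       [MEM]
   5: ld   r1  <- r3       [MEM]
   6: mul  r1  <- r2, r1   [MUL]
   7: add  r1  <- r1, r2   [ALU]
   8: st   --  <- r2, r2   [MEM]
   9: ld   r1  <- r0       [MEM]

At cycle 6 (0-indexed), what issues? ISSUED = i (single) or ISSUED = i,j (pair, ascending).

ISSUED = 7,8

#0 head=0: sll i0 WAW r1
#1 head=1: or i1 RAW+WAW r1
#2 head=2: xor and i2&i3 dual
#3 head=4: ld i4 no-port MEM/MEM
#4 head=5: ld i5 no-port MEM/MUL
#5 head=6: mul i6 RAW+WAW r1
#6 head=7: add st i7&i8 dual
#7 head=9: ld i9 tail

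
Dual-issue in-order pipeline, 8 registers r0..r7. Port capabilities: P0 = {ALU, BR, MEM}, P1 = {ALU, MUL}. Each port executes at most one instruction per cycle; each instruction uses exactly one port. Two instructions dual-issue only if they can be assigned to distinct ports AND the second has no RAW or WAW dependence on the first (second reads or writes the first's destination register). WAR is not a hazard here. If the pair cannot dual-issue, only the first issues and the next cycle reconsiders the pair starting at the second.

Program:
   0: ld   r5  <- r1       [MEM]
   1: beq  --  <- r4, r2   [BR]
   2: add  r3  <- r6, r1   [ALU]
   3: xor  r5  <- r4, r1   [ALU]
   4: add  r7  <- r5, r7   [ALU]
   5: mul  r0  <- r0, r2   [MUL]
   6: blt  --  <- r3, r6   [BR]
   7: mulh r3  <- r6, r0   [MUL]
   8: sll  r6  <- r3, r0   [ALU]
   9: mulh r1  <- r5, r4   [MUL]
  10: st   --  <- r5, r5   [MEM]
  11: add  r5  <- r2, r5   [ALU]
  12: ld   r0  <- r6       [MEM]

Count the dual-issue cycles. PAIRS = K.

0. ld @i0  | no-port MEM/BR
1. beq add @i1/i2  | pair
2. xor @i3  | RAW r5
3. add mul @i4/i5  | pair
4. blt mulh @i6/i7  | pair
5. sll mulh @i8/i9  | pair
6. st add @i10/i11  | pair
7. ld @i12  | tail

PAIRS = 5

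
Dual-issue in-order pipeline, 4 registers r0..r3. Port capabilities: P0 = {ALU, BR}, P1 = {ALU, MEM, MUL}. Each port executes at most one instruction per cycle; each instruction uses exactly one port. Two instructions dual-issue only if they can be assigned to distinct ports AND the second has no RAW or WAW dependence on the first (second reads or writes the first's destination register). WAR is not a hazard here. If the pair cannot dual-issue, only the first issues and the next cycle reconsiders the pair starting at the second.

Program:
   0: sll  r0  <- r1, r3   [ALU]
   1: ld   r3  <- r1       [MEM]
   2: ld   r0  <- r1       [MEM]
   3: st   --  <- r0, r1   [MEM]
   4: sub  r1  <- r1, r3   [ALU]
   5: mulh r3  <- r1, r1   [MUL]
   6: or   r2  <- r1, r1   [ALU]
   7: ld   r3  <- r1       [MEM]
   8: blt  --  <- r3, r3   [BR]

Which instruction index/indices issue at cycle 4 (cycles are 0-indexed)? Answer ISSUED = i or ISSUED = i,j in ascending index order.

ISSUED = 7

[0] i0/i1  sll ld  -- pair
[1] i2  ld  -- no-port MEM/MEM
[2] i3/i4  st sub  -- pair
[3] i5/i6  mulh or  -- pair
[4] i7  ld  -- RAW r3
[5] i8  blt  -- tail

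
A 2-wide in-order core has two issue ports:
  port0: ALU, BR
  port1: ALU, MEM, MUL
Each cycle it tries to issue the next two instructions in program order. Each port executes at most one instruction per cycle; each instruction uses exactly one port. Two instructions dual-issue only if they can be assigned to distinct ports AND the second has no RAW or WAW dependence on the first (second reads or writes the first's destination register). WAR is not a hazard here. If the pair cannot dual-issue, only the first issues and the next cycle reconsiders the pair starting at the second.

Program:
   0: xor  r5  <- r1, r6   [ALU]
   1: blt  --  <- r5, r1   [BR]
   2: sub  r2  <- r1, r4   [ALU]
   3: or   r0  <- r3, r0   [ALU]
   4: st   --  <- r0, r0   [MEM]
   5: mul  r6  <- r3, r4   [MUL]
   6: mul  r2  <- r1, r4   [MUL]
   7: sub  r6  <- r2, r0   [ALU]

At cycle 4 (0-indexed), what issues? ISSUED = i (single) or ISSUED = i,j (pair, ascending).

ISSUED = 5

0. xor @i0  | RAW r5
1. blt;sub @i1+i2  | pair
2. or @i3  | RAW r0
3. st @i4  | no-port MEM/MUL
4. mul @i5  | no-port MUL/MUL
5. mul @i6  | RAW r2
6. sub @i7  | tail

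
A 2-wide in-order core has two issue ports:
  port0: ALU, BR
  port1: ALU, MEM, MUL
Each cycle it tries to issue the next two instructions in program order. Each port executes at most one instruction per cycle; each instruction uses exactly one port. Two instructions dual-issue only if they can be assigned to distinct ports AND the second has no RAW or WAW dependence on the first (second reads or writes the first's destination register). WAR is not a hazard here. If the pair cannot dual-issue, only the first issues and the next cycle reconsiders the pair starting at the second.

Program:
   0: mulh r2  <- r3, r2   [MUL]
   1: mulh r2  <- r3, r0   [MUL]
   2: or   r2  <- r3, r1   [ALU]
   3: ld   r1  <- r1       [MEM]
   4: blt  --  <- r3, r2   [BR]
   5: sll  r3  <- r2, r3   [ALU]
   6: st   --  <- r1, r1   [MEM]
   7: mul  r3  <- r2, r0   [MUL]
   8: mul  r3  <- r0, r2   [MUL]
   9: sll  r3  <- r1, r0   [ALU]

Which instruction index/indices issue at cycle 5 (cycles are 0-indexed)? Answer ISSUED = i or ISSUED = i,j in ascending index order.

ISSUED = 7

[0] i0  mulh.MUL  -- no-port MUL/MUL
[1] i1  mulh.MUL  -- WAW r2
[2] i2/i3  or.ALU+ld.MEM  -- 2-wide
[3] i4/i5  blt.BR+sll.ALU  -- 2-wide
[4] i6  st.MEM  -- no-port MEM/MUL
[5] i7  mul.MUL  -- no-port MUL/MUL
[6] i8  mul.MUL  -- WAW r3
[7] i9  sll.ALU  -- tail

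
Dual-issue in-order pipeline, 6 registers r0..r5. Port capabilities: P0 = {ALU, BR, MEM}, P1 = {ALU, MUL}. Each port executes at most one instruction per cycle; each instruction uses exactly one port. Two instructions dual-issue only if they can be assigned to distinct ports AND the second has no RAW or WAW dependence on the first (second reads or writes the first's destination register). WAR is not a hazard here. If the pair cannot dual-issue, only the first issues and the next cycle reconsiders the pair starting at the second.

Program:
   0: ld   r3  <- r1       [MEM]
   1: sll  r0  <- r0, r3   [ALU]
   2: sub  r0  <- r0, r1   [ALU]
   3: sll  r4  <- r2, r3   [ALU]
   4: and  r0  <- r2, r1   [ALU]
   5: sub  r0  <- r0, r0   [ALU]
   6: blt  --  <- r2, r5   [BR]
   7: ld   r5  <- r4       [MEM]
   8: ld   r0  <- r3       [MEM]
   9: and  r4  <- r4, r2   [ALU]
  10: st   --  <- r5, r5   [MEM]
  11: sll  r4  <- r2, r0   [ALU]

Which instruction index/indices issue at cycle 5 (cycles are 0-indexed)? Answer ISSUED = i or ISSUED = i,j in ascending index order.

ISSUED = 7

  cy0 -> i0 (ld.MEM) RAW r3
  cy1 -> i1 (sll.ALU) RAW+WAW r0
  cy2 -> i2,i3 (sub.ALU;sll.ALU) pair
  cy3 -> i4 (and.ALU) RAW+WAW r0
  cy4 -> i5,i6 (sub.ALU;blt.BR) pair
  cy5 -> i7 (ld.MEM) no-port MEM/MEM
  cy6 -> i8,i9 (ld.MEM;and.ALU) pair
  cy7 -> i10,i11 (st.MEM;sll.ALU) pair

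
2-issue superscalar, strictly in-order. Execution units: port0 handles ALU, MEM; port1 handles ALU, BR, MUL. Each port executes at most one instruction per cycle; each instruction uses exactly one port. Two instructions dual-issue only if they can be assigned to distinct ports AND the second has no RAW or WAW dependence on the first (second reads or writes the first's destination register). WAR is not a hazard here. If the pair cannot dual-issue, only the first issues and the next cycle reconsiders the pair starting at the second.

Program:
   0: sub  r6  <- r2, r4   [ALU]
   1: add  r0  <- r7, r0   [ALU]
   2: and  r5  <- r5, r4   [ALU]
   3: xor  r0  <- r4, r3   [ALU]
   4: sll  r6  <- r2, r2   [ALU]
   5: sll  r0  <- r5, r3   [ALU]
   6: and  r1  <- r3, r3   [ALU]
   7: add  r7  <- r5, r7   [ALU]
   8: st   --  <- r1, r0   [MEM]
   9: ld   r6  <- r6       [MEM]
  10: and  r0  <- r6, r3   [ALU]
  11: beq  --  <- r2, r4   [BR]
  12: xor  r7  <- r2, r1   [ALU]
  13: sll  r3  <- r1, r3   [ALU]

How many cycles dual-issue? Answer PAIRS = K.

0. sub add @i0+i1  | pair
1. and xor @i2+i3  | pair
2. sll sll @i4+i5  | pair
3. and add @i6+i7  | pair
4. st @i8  | no-port MEM/MEM
5. ld @i9  | RAW r6
6. and beq @i10+i11  | pair
7. xor sll @i12+i13  | pair

PAIRS = 6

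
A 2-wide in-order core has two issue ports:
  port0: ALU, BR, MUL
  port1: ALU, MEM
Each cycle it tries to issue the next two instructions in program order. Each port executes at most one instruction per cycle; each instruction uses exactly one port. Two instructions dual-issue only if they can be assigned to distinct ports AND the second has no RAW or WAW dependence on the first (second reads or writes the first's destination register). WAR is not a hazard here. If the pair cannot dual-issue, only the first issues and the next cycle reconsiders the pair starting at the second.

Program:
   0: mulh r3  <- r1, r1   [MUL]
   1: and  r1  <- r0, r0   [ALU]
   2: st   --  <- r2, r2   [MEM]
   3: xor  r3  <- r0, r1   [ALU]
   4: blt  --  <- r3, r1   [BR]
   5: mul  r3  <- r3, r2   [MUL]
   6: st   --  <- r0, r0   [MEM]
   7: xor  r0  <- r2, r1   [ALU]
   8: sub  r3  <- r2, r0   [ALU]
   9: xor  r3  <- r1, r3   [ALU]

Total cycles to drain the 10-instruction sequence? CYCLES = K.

  cy0 -> i0+i1 (mulh.MUL;and.ALU) 2-wide
  cy1 -> i2+i3 (st.MEM;xor.ALU) 2-wide
  cy2 -> i4 (blt.BR) no-port BR/MUL
  cy3 -> i5+i6 (mul.MUL;st.MEM) 2-wide
  cy4 -> i7 (xor.ALU) RAW r0
  cy5 -> i8 (sub.ALU) RAW+WAW r3
  cy6 -> i9 (xor.ALU) tail

CYCLES = 7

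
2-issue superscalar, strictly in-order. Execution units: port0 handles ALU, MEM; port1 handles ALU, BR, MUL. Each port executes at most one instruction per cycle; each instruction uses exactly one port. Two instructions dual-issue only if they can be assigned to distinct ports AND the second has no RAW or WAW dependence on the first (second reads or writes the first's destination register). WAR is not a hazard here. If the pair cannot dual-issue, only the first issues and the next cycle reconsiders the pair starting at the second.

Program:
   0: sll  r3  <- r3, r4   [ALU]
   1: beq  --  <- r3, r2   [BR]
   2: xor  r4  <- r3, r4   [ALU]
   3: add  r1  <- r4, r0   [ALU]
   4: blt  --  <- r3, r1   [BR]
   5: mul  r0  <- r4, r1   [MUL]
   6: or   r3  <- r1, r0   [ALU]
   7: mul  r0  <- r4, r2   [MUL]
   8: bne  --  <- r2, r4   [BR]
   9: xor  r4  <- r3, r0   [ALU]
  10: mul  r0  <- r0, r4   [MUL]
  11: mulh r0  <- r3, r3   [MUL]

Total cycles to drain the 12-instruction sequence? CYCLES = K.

CYCLES = 9

t=0 i0:sll ; RAW r3
t=1 i1+i2:beq+xor ; dual
t=2 i3:add ; RAW r1
t=3 i4:blt ; no-port BR/MUL
t=4 i5:mul ; RAW r0
t=5 i6+i7:or+mul ; dual
t=6 i8+i9:bne+xor ; dual
t=7 i10:mul ; no-port MUL/MUL
t=8 i11:mulh ; tail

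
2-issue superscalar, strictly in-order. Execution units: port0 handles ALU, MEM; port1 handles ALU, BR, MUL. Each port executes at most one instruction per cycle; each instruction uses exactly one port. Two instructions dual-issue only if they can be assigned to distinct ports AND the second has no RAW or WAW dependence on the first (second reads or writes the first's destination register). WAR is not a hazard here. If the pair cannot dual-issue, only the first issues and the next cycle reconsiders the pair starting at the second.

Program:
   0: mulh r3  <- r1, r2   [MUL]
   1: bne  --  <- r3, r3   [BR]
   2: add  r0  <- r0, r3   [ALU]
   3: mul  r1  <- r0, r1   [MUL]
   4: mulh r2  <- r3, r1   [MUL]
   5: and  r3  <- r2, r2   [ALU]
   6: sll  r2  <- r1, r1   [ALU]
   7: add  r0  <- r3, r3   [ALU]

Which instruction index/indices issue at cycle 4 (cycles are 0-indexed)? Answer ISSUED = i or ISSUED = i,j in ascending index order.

t=0 i0:mulh ; no-port MUL/BR
t=1 i1&i2:bne add ; pair
t=2 i3:mul ; no-port MUL/MUL
t=3 i4:mulh ; RAW r2
t=4 i5&i6:and sll ; pair
t=5 i7:add ; tail

ISSUED = 5,6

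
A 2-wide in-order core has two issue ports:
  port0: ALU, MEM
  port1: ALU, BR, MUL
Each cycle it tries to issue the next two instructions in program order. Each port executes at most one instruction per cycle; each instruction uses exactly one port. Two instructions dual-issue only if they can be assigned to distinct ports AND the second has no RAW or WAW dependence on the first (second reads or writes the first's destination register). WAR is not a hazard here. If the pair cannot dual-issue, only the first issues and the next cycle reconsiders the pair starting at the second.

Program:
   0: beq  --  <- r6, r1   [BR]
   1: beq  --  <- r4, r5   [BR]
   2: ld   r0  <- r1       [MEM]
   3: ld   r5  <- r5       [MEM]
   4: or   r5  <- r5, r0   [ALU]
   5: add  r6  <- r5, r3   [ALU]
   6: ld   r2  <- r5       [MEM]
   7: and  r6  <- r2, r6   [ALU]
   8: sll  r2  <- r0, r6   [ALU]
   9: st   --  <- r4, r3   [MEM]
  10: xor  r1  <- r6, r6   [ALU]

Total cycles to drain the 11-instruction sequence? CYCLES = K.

[0] i0  beq  -- no-port BR/BR
[1] i1&i2  beq;ld  -- pair
[2] i3  ld  -- RAW+WAW r5
[3] i4  or  -- RAW r5
[4] i5&i6  add;ld  -- pair
[5] i7  and  -- RAW r6
[6] i8&i9  sll;st  -- pair
[7] i10  xor  -- tail

CYCLES = 8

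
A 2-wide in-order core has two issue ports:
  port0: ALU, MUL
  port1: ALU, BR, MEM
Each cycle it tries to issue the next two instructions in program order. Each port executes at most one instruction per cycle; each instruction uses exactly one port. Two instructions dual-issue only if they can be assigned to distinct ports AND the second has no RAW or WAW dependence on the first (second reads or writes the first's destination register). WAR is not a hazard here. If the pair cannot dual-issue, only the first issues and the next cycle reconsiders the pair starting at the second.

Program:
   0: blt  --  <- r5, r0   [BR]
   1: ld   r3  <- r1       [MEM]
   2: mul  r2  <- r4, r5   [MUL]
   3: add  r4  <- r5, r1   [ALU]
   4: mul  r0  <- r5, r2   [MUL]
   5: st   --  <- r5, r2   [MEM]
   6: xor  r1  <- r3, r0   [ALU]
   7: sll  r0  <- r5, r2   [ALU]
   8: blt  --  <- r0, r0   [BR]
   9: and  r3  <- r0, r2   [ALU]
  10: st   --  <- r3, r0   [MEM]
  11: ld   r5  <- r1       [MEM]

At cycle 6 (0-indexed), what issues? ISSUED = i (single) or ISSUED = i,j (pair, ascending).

c0: i0 blt  no-port BR/MEM
c1: i1/i2 ld mul  2-wide
c2: i3/i4 add mul  2-wide
c3: i5/i6 st xor  2-wide
c4: i7 sll  RAW r0
c5: i8/i9 blt and  2-wide
c6: i10 st  no-port MEM/MEM
c7: i11 ld  tail

ISSUED = 10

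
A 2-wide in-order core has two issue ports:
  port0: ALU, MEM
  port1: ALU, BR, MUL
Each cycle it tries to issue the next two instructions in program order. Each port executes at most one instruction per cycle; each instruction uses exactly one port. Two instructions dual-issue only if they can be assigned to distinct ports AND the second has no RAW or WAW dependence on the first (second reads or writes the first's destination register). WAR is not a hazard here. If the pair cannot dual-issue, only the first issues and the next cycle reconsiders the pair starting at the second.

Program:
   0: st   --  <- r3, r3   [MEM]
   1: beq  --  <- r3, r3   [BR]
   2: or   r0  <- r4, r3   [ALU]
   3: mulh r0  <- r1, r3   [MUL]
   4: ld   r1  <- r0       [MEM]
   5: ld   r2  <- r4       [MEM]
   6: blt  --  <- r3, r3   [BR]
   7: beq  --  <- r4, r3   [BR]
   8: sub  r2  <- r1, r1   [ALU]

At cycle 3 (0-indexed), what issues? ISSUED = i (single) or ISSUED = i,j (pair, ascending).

ISSUED = 4

t=0 i0+i1:st/beq ; 2-wide
t=1 i2:or ; WAW r0
t=2 i3:mulh ; RAW r0
t=3 i4:ld ; no-port MEM/MEM
t=4 i5+i6:ld/blt ; 2-wide
t=5 i7+i8:beq/sub ; 2-wide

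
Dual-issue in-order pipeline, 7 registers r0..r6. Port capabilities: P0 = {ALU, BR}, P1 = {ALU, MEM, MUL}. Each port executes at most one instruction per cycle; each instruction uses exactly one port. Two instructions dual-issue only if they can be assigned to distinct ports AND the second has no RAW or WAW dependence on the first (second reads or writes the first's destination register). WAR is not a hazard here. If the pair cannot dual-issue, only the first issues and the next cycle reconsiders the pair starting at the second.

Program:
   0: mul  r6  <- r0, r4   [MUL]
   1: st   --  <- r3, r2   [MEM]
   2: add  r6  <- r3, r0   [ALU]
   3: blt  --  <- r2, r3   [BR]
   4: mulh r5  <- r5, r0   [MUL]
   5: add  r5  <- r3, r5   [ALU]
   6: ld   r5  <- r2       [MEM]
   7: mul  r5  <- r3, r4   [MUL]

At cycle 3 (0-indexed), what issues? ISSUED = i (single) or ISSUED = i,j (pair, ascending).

[0] i0  mul.MUL  -- no-port MUL/MEM
[1] i1+i2  st.MEM+add.ALU  -- 2-wide
[2] i3+i4  blt.BR+mulh.MUL  -- 2-wide
[3] i5  add.ALU  -- WAW r5
[4] i6  ld.MEM  -- no-port MEM/MUL
[5] i7  mul.MUL  -- tail

ISSUED = 5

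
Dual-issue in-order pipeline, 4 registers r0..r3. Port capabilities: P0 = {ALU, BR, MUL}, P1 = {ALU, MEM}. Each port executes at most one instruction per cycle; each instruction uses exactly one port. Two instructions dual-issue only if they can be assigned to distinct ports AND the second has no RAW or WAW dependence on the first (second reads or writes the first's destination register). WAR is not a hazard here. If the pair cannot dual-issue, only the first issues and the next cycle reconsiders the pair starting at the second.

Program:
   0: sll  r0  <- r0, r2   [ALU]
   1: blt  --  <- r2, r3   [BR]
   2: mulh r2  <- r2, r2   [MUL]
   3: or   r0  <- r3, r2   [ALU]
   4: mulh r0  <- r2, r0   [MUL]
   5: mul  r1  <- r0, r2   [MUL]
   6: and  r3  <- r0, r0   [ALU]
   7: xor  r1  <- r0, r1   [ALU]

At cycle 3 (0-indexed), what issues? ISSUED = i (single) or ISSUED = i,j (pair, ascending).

ISSUED = 4

c0: i0/i1 sll blt  dual
c1: i2 mulh  RAW r2
c2: i3 or  RAW+WAW r0
c3: i4 mulh  no-port MUL/MUL
c4: i5/i6 mul and  dual
c5: i7 xor  tail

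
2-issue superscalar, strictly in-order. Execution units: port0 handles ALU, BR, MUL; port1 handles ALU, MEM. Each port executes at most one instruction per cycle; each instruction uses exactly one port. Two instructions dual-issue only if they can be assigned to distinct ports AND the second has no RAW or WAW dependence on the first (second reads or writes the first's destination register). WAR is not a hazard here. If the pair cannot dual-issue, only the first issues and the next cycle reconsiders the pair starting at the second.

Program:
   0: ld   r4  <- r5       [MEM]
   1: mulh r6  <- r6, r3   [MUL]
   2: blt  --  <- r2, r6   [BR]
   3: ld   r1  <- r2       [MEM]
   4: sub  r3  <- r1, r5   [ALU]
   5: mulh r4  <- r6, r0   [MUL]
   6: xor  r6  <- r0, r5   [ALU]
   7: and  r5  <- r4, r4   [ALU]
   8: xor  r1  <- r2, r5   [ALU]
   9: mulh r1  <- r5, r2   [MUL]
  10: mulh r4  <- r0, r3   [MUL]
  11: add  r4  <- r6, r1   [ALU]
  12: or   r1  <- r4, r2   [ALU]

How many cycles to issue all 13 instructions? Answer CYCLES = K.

  cy0 -> i0,i1 (ld/mulh) pair
  cy1 -> i2,i3 (blt/ld) pair
  cy2 -> i4,i5 (sub/mulh) pair
  cy3 -> i6,i7 (xor/and) pair
  cy4 -> i8 (xor) WAW r1
  cy5 -> i9 (mulh) no-port MUL/MUL
  cy6 -> i10 (mulh) WAW r4
  cy7 -> i11 (add) RAW r4
  cy8 -> i12 (or) tail

CYCLES = 9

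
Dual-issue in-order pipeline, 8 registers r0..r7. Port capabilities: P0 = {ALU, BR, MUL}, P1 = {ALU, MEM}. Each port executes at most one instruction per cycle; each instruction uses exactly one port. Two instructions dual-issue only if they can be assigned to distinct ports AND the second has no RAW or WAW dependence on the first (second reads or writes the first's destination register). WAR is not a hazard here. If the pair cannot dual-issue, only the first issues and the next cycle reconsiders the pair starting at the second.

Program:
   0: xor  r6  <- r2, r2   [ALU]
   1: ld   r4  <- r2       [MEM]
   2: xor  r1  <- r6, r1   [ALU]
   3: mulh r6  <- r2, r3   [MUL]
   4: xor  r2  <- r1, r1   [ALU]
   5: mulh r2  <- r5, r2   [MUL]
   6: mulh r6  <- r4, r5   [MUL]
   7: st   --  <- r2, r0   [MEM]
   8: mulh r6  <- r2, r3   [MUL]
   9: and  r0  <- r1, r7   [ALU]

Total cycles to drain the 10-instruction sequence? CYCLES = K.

CYCLES = 6

0. xor.ALU ld.MEM @i0+i1  | dual
1. xor.ALU mulh.MUL @i2+i3  | dual
2. xor.ALU @i4  | RAW+WAW r2
3. mulh.MUL @i5  | no-port MUL/MUL
4. mulh.MUL st.MEM @i6+i7  | dual
5. mulh.MUL and.ALU @i8+i9  | dual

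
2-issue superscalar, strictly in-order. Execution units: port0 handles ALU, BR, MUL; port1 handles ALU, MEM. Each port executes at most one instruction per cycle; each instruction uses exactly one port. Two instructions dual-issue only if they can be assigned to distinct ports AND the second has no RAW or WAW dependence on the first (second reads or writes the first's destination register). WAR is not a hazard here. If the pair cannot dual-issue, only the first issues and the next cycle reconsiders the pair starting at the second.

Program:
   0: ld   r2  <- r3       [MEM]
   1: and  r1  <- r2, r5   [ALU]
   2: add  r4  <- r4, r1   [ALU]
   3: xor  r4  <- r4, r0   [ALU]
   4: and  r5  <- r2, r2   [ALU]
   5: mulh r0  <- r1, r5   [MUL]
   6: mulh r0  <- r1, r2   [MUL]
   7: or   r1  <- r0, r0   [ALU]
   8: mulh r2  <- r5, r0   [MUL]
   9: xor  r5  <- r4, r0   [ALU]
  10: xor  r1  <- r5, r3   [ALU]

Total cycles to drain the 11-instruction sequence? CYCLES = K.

t=0 i0:ld.MEM ; RAW r2
t=1 i1:and.ALU ; RAW r1
t=2 i2:add.ALU ; RAW+WAW r4
t=3 i3+i4:xor.ALU and.ALU ; pair
t=4 i5:mulh.MUL ; no-port MUL/MUL
t=5 i6:mulh.MUL ; RAW r0
t=6 i7+i8:or.ALU mulh.MUL ; pair
t=7 i9:xor.ALU ; RAW r5
t=8 i10:xor.ALU ; tail

CYCLES = 9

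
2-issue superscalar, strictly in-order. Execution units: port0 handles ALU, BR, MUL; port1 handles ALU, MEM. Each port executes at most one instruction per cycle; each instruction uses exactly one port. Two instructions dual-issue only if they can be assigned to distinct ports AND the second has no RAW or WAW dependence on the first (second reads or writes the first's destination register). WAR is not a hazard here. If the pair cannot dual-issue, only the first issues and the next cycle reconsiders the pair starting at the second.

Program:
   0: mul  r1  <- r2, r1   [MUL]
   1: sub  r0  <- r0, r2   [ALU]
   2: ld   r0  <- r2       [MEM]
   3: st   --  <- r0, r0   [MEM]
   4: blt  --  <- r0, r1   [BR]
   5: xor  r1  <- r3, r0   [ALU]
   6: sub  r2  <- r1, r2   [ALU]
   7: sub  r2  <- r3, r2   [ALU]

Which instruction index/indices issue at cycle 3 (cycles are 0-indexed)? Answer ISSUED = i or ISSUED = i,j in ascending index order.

#0 head=0: mul sub i0&i1 2-wide
#1 head=2: ld i2 no-port MEM/MEM
#2 head=3: st blt i3&i4 2-wide
#3 head=5: xor i5 RAW r1
#4 head=6: sub i6 RAW+WAW r2
#5 head=7: sub i7 tail

ISSUED = 5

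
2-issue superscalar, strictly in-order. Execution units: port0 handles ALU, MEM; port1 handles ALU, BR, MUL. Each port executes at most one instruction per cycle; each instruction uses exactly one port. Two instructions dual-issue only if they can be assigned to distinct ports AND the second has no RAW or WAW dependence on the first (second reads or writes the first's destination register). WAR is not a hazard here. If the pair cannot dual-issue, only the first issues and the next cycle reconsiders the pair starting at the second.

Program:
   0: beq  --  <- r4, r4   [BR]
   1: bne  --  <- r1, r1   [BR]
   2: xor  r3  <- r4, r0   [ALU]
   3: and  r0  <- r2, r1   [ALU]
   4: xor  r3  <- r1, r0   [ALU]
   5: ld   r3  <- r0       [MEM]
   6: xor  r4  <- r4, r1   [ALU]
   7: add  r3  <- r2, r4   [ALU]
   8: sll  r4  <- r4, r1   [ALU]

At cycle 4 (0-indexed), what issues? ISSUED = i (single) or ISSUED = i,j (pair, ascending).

  cy0 -> i0 (beq.BR) no-port BR/BR
  cy1 -> i1,i2 (bne.BR+xor.ALU) pair
  cy2 -> i3 (and.ALU) RAW r0
  cy3 -> i4 (xor.ALU) WAW r3
  cy4 -> i5,i6 (ld.MEM+xor.ALU) pair
  cy5 -> i7,i8 (add.ALU+sll.ALU) pair

ISSUED = 5,6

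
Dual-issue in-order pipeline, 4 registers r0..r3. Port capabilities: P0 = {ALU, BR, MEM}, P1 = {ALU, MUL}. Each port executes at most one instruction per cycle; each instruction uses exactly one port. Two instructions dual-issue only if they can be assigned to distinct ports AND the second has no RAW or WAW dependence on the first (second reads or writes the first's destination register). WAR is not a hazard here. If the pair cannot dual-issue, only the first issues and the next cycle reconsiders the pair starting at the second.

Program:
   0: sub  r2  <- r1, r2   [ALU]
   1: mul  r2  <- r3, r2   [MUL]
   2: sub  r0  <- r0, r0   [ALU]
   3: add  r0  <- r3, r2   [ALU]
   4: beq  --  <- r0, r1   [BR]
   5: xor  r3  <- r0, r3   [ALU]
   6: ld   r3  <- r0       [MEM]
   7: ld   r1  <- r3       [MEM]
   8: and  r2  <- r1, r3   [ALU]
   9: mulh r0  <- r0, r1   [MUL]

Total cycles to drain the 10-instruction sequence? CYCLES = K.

c0: i0 sub  RAW+WAW r2
c1: i1,i2 mul sub  dual
c2: i3 add  RAW r0
c3: i4,i5 beq xor  dual
c4: i6 ld  no-port MEM/MEM
c5: i7 ld  RAW r1
c6: i8,i9 and mulh  dual

CYCLES = 7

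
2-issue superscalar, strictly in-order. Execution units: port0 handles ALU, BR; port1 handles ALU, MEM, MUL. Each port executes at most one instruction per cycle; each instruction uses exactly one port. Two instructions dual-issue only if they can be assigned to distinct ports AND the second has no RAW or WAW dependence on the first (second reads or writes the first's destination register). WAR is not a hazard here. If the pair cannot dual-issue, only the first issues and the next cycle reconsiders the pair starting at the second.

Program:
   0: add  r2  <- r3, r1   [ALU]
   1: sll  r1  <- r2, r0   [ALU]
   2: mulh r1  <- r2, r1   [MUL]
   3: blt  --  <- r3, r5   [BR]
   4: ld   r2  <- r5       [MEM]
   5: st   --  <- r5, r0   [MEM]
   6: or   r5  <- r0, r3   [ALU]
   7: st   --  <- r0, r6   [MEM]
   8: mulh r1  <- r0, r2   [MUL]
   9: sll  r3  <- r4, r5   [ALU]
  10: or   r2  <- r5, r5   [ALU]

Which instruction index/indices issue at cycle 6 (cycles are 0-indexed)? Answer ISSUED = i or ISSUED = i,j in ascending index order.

ISSUED = 8,9

0. add @i0  | RAW r2
1. sll @i1  | RAW+WAW r1
2. mulh+blt @i2,i3  | dual
3. ld @i4  | no-port MEM/MEM
4. st+or @i5,i6  | dual
5. st @i7  | no-port MEM/MUL
6. mulh+sll @i8,i9  | dual
7. or @i10  | tail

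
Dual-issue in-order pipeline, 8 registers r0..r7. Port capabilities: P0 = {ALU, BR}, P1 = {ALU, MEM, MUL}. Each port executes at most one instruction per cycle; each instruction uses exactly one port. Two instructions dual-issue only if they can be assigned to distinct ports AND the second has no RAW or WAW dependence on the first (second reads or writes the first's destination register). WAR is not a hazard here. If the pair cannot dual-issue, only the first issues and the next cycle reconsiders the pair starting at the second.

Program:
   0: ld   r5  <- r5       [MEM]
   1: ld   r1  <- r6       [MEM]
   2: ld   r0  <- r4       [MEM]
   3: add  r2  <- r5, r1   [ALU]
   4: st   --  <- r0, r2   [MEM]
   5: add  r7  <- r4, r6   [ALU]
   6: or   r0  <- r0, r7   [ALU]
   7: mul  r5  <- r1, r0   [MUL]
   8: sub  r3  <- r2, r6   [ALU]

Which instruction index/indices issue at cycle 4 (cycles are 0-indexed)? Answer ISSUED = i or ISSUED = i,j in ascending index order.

ISSUED = 6

#0 head=0: ld.MEM i0 no-port MEM/MEM
#1 head=1: ld.MEM i1 no-port MEM/MEM
#2 head=2: ld.MEM/add.ALU i2+i3 2-wide
#3 head=4: st.MEM/add.ALU i4+i5 2-wide
#4 head=6: or.ALU i6 RAW r0
#5 head=7: mul.MUL/sub.ALU i7+i8 2-wide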